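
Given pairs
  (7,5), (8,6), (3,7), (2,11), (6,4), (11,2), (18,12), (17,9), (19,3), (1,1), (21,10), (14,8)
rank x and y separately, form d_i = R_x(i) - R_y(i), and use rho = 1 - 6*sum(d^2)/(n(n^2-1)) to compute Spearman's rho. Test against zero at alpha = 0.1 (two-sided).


Step 1: Rank x and y separately (midranks; no ties here).
rank(x): 7->5, 8->6, 3->3, 2->2, 6->4, 11->7, 18->10, 17->9, 19->11, 1->1, 21->12, 14->8
rank(y): 5->5, 6->6, 7->7, 11->11, 4->4, 2->2, 12->12, 9->9, 3->3, 1->1, 10->10, 8->8
Step 2: d_i = R_x(i) - R_y(i); compute d_i^2.
  (5-5)^2=0, (6-6)^2=0, (3-7)^2=16, (2-11)^2=81, (4-4)^2=0, (7-2)^2=25, (10-12)^2=4, (9-9)^2=0, (11-3)^2=64, (1-1)^2=0, (12-10)^2=4, (8-8)^2=0
sum(d^2) = 194.
Step 3: rho = 1 - 6*194 / (12*(12^2 - 1)) = 1 - 1164/1716 = 0.321678.
Step 4: Under H0, t = rho * sqrt((n-2)/(1-rho^2)) = 1.0743 ~ t(10).
Step 5: Two-sided p-value from the t-distribution with 10 df = 0.307910.
Step 6: alpha = 0.1. fail to reject H0.

rho = 0.3217, p = 0.307910, fail to reject H0 at alpha = 0.1.


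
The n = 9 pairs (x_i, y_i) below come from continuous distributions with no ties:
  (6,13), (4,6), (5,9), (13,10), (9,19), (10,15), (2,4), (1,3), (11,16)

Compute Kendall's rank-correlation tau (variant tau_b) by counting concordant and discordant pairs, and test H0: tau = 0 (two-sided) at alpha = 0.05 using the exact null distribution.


Step 1: Enumerate the 36 unordered pairs (i,j) with i<j and classify each by sign(x_j-x_i) * sign(y_j-y_i).
  (1,2):dx=-2,dy=-7->C; (1,3):dx=-1,dy=-4->C; (1,4):dx=+7,dy=-3->D; (1,5):dx=+3,dy=+6->C
  (1,6):dx=+4,dy=+2->C; (1,7):dx=-4,dy=-9->C; (1,8):dx=-5,dy=-10->C; (1,9):dx=+5,dy=+3->C
  (2,3):dx=+1,dy=+3->C; (2,4):dx=+9,dy=+4->C; (2,5):dx=+5,dy=+13->C; (2,6):dx=+6,dy=+9->C
  (2,7):dx=-2,dy=-2->C; (2,8):dx=-3,dy=-3->C; (2,9):dx=+7,dy=+10->C; (3,4):dx=+8,dy=+1->C
  (3,5):dx=+4,dy=+10->C; (3,6):dx=+5,dy=+6->C; (3,7):dx=-3,dy=-5->C; (3,8):dx=-4,dy=-6->C
  (3,9):dx=+6,dy=+7->C; (4,5):dx=-4,dy=+9->D; (4,6):dx=-3,dy=+5->D; (4,7):dx=-11,dy=-6->C
  (4,8):dx=-12,dy=-7->C; (4,9):dx=-2,dy=+6->D; (5,6):dx=+1,dy=-4->D; (5,7):dx=-7,dy=-15->C
  (5,8):dx=-8,dy=-16->C; (5,9):dx=+2,dy=-3->D; (6,7):dx=-8,dy=-11->C; (6,8):dx=-9,dy=-12->C
  (6,9):dx=+1,dy=+1->C; (7,8):dx=-1,dy=-1->C; (7,9):dx=+9,dy=+12->C; (8,9):dx=+10,dy=+13->C
Step 2: C = 30, D = 6, total pairs = 36.
Step 3: tau = (C - D)/(n(n-1)/2) = (30 - 6)/36 = 0.666667.
Step 4: Exact two-sided p-value (enumerate n! = 362880 permutations of y under H0): p = 0.012665.
Step 5: alpha = 0.05. reject H0.

tau_b = 0.6667 (C=30, D=6), p = 0.012665, reject H0.


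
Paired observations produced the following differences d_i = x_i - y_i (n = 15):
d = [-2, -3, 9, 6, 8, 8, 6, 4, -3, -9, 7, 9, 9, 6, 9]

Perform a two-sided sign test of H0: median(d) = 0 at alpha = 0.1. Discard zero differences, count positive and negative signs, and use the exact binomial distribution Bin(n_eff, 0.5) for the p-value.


Step 1: Discard zero differences. Original n = 15; n_eff = number of nonzero differences = 15.
Nonzero differences (with sign): -2, -3, +9, +6, +8, +8, +6, +4, -3, -9, +7, +9, +9, +6, +9
Step 2: Count signs: positive = 11, negative = 4.
Step 3: Under H0: P(positive) = 0.5, so the number of positives S ~ Bin(15, 0.5).
Step 4: Two-sided exact p-value = sum of Bin(15,0.5) probabilities at or below the observed probability = 0.118469.
Step 5: alpha = 0.1. fail to reject H0.

n_eff = 15, pos = 11, neg = 4, p = 0.118469, fail to reject H0.


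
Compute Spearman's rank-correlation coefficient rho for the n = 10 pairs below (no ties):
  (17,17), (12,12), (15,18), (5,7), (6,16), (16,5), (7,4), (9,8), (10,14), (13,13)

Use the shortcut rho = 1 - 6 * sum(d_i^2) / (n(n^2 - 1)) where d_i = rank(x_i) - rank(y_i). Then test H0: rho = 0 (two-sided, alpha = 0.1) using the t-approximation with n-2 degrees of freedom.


Step 1: Rank x and y separately (midranks; no ties here).
rank(x): 17->10, 12->6, 15->8, 5->1, 6->2, 16->9, 7->3, 9->4, 10->5, 13->7
rank(y): 17->9, 12->5, 18->10, 7->3, 16->8, 5->2, 4->1, 8->4, 14->7, 13->6
Step 2: d_i = R_x(i) - R_y(i); compute d_i^2.
  (10-9)^2=1, (6-5)^2=1, (8-10)^2=4, (1-3)^2=4, (2-8)^2=36, (9-2)^2=49, (3-1)^2=4, (4-4)^2=0, (5-7)^2=4, (7-6)^2=1
sum(d^2) = 104.
Step 3: rho = 1 - 6*104 / (10*(10^2 - 1)) = 1 - 624/990 = 0.369697.
Step 4: Under H0, t = rho * sqrt((n-2)/(1-rho^2)) = 1.1254 ~ t(8).
Step 5: Two-sided p-value from the t-distribution with 8 df = 0.293050.
Step 6: alpha = 0.1. fail to reject H0.

rho = 0.3697, p = 0.293050, fail to reject H0 at alpha = 0.1.


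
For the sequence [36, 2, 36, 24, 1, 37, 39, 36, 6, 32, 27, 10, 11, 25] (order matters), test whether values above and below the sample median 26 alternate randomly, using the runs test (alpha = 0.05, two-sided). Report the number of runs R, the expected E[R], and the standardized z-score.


Step 1: Compute median = 26; label A = above, B = below.
Labels in order: ABABBAAABAABBB  (n_A = 7, n_B = 7)
Step 2: Count runs R = 8.
Step 3: Under H0 (random ordering), E[R] = 2*n_A*n_B/(n_A+n_B) + 1 = 2*7*7/14 + 1 = 8.0000.
        Var[R] = 2*n_A*n_B*(2*n_A*n_B - n_A - n_B) / ((n_A+n_B)^2 * (n_A+n_B-1)) = 8232/2548 = 3.2308.
        SD[R] = 1.7974.
Step 4: R = E[R], so z = 0 with no continuity correction.
Step 5: Two-sided p-value via normal approximation = 2*(1 - Phi(|z|)) = 1.000000.
Step 6: alpha = 0.05. fail to reject H0.

R = 8, z = 0.0000, p = 1.000000, fail to reject H0.


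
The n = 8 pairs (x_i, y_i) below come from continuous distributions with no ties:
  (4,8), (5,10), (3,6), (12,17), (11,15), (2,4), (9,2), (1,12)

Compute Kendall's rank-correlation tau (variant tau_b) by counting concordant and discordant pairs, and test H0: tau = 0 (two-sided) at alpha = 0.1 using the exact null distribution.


Step 1: Enumerate the 28 unordered pairs (i,j) with i<j and classify each by sign(x_j-x_i) * sign(y_j-y_i).
  (1,2):dx=+1,dy=+2->C; (1,3):dx=-1,dy=-2->C; (1,4):dx=+8,dy=+9->C; (1,5):dx=+7,dy=+7->C
  (1,6):dx=-2,dy=-4->C; (1,7):dx=+5,dy=-6->D; (1,8):dx=-3,dy=+4->D; (2,3):dx=-2,dy=-4->C
  (2,4):dx=+7,dy=+7->C; (2,5):dx=+6,dy=+5->C; (2,6):dx=-3,dy=-6->C; (2,7):dx=+4,dy=-8->D
  (2,8):dx=-4,dy=+2->D; (3,4):dx=+9,dy=+11->C; (3,5):dx=+8,dy=+9->C; (3,6):dx=-1,dy=-2->C
  (3,7):dx=+6,dy=-4->D; (3,8):dx=-2,dy=+6->D; (4,5):dx=-1,dy=-2->C; (4,6):dx=-10,dy=-13->C
  (4,7):dx=-3,dy=-15->C; (4,8):dx=-11,dy=-5->C; (5,6):dx=-9,dy=-11->C; (5,7):dx=-2,dy=-13->C
  (5,8):dx=-10,dy=-3->C; (6,7):dx=+7,dy=-2->D; (6,8):dx=-1,dy=+8->D; (7,8):dx=-8,dy=+10->D
Step 2: C = 19, D = 9, total pairs = 28.
Step 3: tau = (C - D)/(n(n-1)/2) = (19 - 9)/28 = 0.357143.
Step 4: Exact two-sided p-value (enumerate n! = 40320 permutations of y under H0): p = 0.275099.
Step 5: alpha = 0.1. fail to reject H0.

tau_b = 0.3571 (C=19, D=9), p = 0.275099, fail to reject H0.


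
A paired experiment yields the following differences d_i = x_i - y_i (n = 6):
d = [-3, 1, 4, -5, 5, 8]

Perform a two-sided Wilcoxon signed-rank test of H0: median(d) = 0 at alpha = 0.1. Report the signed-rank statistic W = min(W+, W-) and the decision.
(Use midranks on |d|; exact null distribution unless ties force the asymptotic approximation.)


Step 1: Drop any zero differences (none here) and take |d_i|.
|d| = [3, 1, 4, 5, 5, 8]
Step 2: Midrank |d_i| (ties get averaged ranks).
ranks: |3|->2, |1|->1, |4|->3, |5|->4.5, |5|->4.5, |8|->6
Step 3: Attach original signs; sum ranks with positive sign and with negative sign.
W+ = 1 + 3 + 4.5 + 6 = 14.5
W- = 2 + 4.5 = 6.5
(Check: W+ + W- = 21 should equal n(n+1)/2 = 21.)
Step 4: Test statistic W = min(W+, W-) = 6.5.
Step 5: Ties in |d|, so use the tie-corrected normal approximation.
        E[W] = n(n+1)/4 = 6*7/4 = 10.5.
        Tie groups: |d|=5 (t=2); sum(t^3 - t) = 6.
        Var[W] = n(n+1)(2n+1)/24 - sum(t^3-t)/48 = 546/24 - 6/48 = 22.625.
        z = (W - E[W]) / sqrt(Var[W]) = (6.5 - 10.5) / 4.7566 = -0.8409.
        Two-sided p = 2*Phi(z) = 0.400381.
Step 6: alpha = 0.1. fail to reject H0.

W+ = 14.5, W- = 6.5, W = min = 6.5, p = 0.400381, fail to reject H0.


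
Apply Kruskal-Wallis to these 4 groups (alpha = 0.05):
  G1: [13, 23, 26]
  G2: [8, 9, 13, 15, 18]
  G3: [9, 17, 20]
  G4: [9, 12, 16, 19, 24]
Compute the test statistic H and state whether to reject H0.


Step 1: Combine all N = 16 observations and assign midranks.
sorted (value, group, rank): (8,G2,1), (9,G2,3), (9,G3,3), (9,G4,3), (12,G4,5), (13,G1,6.5), (13,G2,6.5), (15,G2,8), (16,G4,9), (17,G3,10), (18,G2,11), (19,G4,12), (20,G3,13), (23,G1,14), (24,G4,15), (26,G1,16)
Step 2: Sum ranks within each group.
R_1 = 36.5 (n_1 = 3)
R_2 = 29.5 (n_2 = 5)
R_3 = 26 (n_3 = 3)
R_4 = 44 (n_4 = 5)
Step 3: H = 12/(N(N+1)) * sum(R_i^2/n_i) - 3(N+1)
     = 12/(16*17) * (36.5^2/3 + 29.5^2/5 + 26^2/3 + 44^2/5) - 3*17
     = 0.044118 * 1230.67 - 51
     = 3.294118.
Step 4: Ties present; correction factor C = 1 - 30/(16^3 - 16) = 0.992647. Corrected H = 3.294118 / 0.992647 = 3.318519.
Step 5: Under H0, H ~ chi^2(3); p-value = 0.345074.
Step 6: alpha = 0.05. fail to reject H0.

H = 3.3185, df = 3, p = 0.345074, fail to reject H0.


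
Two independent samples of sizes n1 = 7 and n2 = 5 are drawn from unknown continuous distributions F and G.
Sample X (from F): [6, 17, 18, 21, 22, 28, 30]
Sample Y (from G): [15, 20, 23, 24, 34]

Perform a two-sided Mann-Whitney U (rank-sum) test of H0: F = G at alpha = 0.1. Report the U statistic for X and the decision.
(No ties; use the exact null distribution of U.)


Step 1: Combine and sort all 12 observations; assign midranks.
sorted (value, group): (6,X), (15,Y), (17,X), (18,X), (20,Y), (21,X), (22,X), (23,Y), (24,Y), (28,X), (30,X), (34,Y)
ranks: 6->1, 15->2, 17->3, 18->4, 20->5, 21->6, 22->7, 23->8, 24->9, 28->10, 30->11, 34->12
Step 2: Rank sum for X: R1 = 1 + 3 + 4 + 6 + 7 + 10 + 11 = 42.
Step 3: U_X = R1 - n1(n1+1)/2 = 42 - 7*8/2 = 42 - 28 = 14.
       U_Y = n1*n2 - U_X = 35 - 14 = 21.
Step 4: No ties, so the exact null distribution of U (based on enumerating the C(12,7) = 792 equally likely rank assignments) gives the two-sided p-value.
Step 5: p-value = 0.638889; compare to alpha = 0.1. fail to reject H0.

U_X = 14, p = 0.638889, fail to reject H0 at alpha = 0.1.


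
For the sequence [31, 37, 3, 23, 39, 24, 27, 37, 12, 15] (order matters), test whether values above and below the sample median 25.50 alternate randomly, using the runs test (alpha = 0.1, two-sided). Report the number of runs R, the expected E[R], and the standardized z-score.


Step 1: Compute median = 25.50; label A = above, B = below.
Labels in order: AABBABAABB  (n_A = 5, n_B = 5)
Step 2: Count runs R = 6.
Step 3: Under H0 (random ordering), E[R] = 2*n_A*n_B/(n_A+n_B) + 1 = 2*5*5/10 + 1 = 6.0000.
        Var[R] = 2*n_A*n_B*(2*n_A*n_B - n_A - n_B) / ((n_A+n_B)^2 * (n_A+n_B-1)) = 2000/900 = 2.2222.
        SD[R] = 1.4907.
Step 4: R = E[R], so z = 0 with no continuity correction.
Step 5: Two-sided p-value via normal approximation = 2*(1 - Phi(|z|)) = 1.000000.
Step 6: alpha = 0.1. fail to reject H0.

R = 6, z = 0.0000, p = 1.000000, fail to reject H0.


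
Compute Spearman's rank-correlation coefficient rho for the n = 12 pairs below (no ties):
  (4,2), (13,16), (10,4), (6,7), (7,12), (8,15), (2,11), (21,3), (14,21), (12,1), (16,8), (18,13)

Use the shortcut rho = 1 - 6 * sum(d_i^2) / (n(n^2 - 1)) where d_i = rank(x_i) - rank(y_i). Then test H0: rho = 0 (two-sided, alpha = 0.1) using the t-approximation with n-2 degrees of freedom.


Step 1: Rank x and y separately (midranks; no ties here).
rank(x): 4->2, 13->8, 10->6, 6->3, 7->4, 8->5, 2->1, 21->12, 14->9, 12->7, 16->10, 18->11
rank(y): 2->2, 16->11, 4->4, 7->5, 12->8, 15->10, 11->7, 3->3, 21->12, 1->1, 8->6, 13->9
Step 2: d_i = R_x(i) - R_y(i); compute d_i^2.
  (2-2)^2=0, (8-11)^2=9, (6-4)^2=4, (3-5)^2=4, (4-8)^2=16, (5-10)^2=25, (1-7)^2=36, (12-3)^2=81, (9-12)^2=9, (7-1)^2=36, (10-6)^2=16, (11-9)^2=4
sum(d^2) = 240.
Step 3: rho = 1 - 6*240 / (12*(12^2 - 1)) = 1 - 1440/1716 = 0.160839.
Step 4: Under H0, t = rho * sqrt((n-2)/(1-rho^2)) = 0.5153 ~ t(10).
Step 5: Two-sided p-value from the t-distribution with 10 df = 0.617523.
Step 6: alpha = 0.1. fail to reject H0.

rho = 0.1608, p = 0.617523, fail to reject H0 at alpha = 0.1.


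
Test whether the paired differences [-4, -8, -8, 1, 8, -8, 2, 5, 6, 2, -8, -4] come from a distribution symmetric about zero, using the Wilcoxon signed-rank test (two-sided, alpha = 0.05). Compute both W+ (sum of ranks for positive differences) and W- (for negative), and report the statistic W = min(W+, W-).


Step 1: Drop any zero differences (none here) and take |d_i|.
|d| = [4, 8, 8, 1, 8, 8, 2, 5, 6, 2, 8, 4]
Step 2: Midrank |d_i| (ties get averaged ranks).
ranks: |4|->4.5, |8|->10, |8|->10, |1|->1, |8|->10, |8|->10, |2|->2.5, |5|->6, |6|->7, |2|->2.5, |8|->10, |4|->4.5
Step 3: Attach original signs; sum ranks with positive sign and with negative sign.
W+ = 1 + 10 + 2.5 + 6 + 7 + 2.5 = 29
W- = 4.5 + 10 + 10 + 10 + 10 + 4.5 = 49
(Check: W+ + W- = 78 should equal n(n+1)/2 = 78.)
Step 4: Test statistic W = min(W+, W-) = 29.
Step 5: Ties in |d|, so use the tie-corrected normal approximation.
        E[W] = n(n+1)/4 = 12*13/4 = 39.
        Tie groups: |d|=2 (t=2), |d|=4 (t=2), |d|=8 (t=5); sum(t^3 - t) = 132.
        Var[W] = n(n+1)(2n+1)/24 - sum(t^3-t)/48 = 3900/24 - 132/48 = 159.75.
        z = (W - E[W]) / sqrt(Var[W]) = (29 - 39) / 12.6392 = -0.7912.
        Two-sided p = 2*Phi(z) = 0.428834.
Step 6: alpha = 0.05. fail to reject H0.

W+ = 29, W- = 49, W = min = 29, p = 0.428834, fail to reject H0.


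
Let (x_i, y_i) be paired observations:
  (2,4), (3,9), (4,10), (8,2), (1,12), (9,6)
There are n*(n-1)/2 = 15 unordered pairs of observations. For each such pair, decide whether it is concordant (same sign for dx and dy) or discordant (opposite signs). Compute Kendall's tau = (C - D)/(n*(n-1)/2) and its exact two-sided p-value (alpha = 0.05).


Step 1: Enumerate the 15 unordered pairs (i,j) with i<j and classify each by sign(x_j-x_i) * sign(y_j-y_i).
  (1,2):dx=+1,dy=+5->C; (1,3):dx=+2,dy=+6->C; (1,4):dx=+6,dy=-2->D; (1,5):dx=-1,dy=+8->D
  (1,6):dx=+7,dy=+2->C; (2,3):dx=+1,dy=+1->C; (2,4):dx=+5,dy=-7->D; (2,5):dx=-2,dy=+3->D
  (2,6):dx=+6,dy=-3->D; (3,4):dx=+4,dy=-8->D; (3,5):dx=-3,dy=+2->D; (3,6):dx=+5,dy=-4->D
  (4,5):dx=-7,dy=+10->D; (4,6):dx=+1,dy=+4->C; (5,6):dx=+8,dy=-6->D
Step 2: C = 5, D = 10, total pairs = 15.
Step 3: tau = (C - D)/(n(n-1)/2) = (5 - 10)/15 = -0.333333.
Step 4: Exact two-sided p-value (enumerate n! = 720 permutations of y under H0): p = 0.469444.
Step 5: alpha = 0.05. fail to reject H0.

tau_b = -0.3333 (C=5, D=10), p = 0.469444, fail to reject H0.


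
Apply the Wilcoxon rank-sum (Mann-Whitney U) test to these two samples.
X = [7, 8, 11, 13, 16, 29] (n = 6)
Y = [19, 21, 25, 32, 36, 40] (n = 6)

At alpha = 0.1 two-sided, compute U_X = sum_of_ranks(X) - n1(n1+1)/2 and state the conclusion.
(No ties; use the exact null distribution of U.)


Step 1: Combine and sort all 12 observations; assign midranks.
sorted (value, group): (7,X), (8,X), (11,X), (13,X), (16,X), (19,Y), (21,Y), (25,Y), (29,X), (32,Y), (36,Y), (40,Y)
ranks: 7->1, 8->2, 11->3, 13->4, 16->5, 19->6, 21->7, 25->8, 29->9, 32->10, 36->11, 40->12
Step 2: Rank sum for X: R1 = 1 + 2 + 3 + 4 + 5 + 9 = 24.
Step 3: U_X = R1 - n1(n1+1)/2 = 24 - 6*7/2 = 24 - 21 = 3.
       U_Y = n1*n2 - U_X = 36 - 3 = 33.
Step 4: No ties, so the exact null distribution of U (based on enumerating the C(12,6) = 924 equally likely rank assignments) gives the two-sided p-value.
Step 5: p-value = 0.015152; compare to alpha = 0.1. reject H0.

U_X = 3, p = 0.015152, reject H0 at alpha = 0.1.


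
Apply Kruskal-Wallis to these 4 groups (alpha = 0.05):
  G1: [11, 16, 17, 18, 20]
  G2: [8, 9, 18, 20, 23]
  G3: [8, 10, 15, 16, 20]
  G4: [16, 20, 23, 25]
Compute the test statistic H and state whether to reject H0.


Step 1: Combine all N = 19 observations and assign midranks.
sorted (value, group, rank): (8,G2,1.5), (8,G3,1.5), (9,G2,3), (10,G3,4), (11,G1,5), (15,G3,6), (16,G1,8), (16,G3,8), (16,G4,8), (17,G1,10), (18,G1,11.5), (18,G2,11.5), (20,G1,14.5), (20,G2,14.5), (20,G3,14.5), (20,G4,14.5), (23,G2,17.5), (23,G4,17.5), (25,G4,19)
Step 2: Sum ranks within each group.
R_1 = 49 (n_1 = 5)
R_2 = 48 (n_2 = 5)
R_3 = 34 (n_3 = 5)
R_4 = 59 (n_4 = 4)
Step 3: H = 12/(N(N+1)) * sum(R_i^2/n_i) - 3(N+1)
     = 12/(19*20) * (49^2/5 + 48^2/5 + 34^2/5 + 59^2/4) - 3*20
     = 0.031579 * 2042.45 - 60
     = 4.498421.
Step 4: Ties present; correction factor C = 1 - 102/(19^3 - 19) = 0.985088. Corrected H = 4.498421 / 0.985088 = 4.566518.
Step 5: Under H0, H ~ chi^2(3); p-value = 0.206433.
Step 6: alpha = 0.05. fail to reject H0.

H = 4.5665, df = 3, p = 0.206433, fail to reject H0.


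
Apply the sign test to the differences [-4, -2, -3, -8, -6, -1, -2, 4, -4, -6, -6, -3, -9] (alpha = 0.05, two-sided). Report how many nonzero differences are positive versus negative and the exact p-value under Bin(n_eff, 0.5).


Step 1: Discard zero differences. Original n = 13; n_eff = number of nonzero differences = 13.
Nonzero differences (with sign): -4, -2, -3, -8, -6, -1, -2, +4, -4, -6, -6, -3, -9
Step 2: Count signs: positive = 1, negative = 12.
Step 3: Under H0: P(positive) = 0.5, so the number of positives S ~ Bin(13, 0.5).
Step 4: Two-sided exact p-value = sum of Bin(13,0.5) probabilities at or below the observed probability = 0.003418.
Step 5: alpha = 0.05. reject H0.

n_eff = 13, pos = 1, neg = 12, p = 0.003418, reject H0.


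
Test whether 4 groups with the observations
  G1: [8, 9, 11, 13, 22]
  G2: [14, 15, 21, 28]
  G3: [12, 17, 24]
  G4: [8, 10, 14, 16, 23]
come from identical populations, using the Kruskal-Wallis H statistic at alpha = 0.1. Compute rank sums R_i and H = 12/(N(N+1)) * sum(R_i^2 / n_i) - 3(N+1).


Step 1: Combine all N = 17 observations and assign midranks.
sorted (value, group, rank): (8,G1,1.5), (8,G4,1.5), (9,G1,3), (10,G4,4), (11,G1,5), (12,G3,6), (13,G1,7), (14,G2,8.5), (14,G4,8.5), (15,G2,10), (16,G4,11), (17,G3,12), (21,G2,13), (22,G1,14), (23,G4,15), (24,G3,16), (28,G2,17)
Step 2: Sum ranks within each group.
R_1 = 30.5 (n_1 = 5)
R_2 = 48.5 (n_2 = 4)
R_3 = 34 (n_3 = 3)
R_4 = 40 (n_4 = 5)
Step 3: H = 12/(N(N+1)) * sum(R_i^2/n_i) - 3(N+1)
     = 12/(17*18) * (30.5^2/5 + 48.5^2/4 + 34^2/3 + 40^2/5) - 3*18
     = 0.039216 * 1479.45 - 54
     = 4.017484.
Step 4: Ties present; correction factor C = 1 - 12/(17^3 - 17) = 0.997549. Corrected H = 4.017484 / 0.997549 = 4.027355.
Step 5: Under H0, H ~ chi^2(3); p-value = 0.258525.
Step 6: alpha = 0.1. fail to reject H0.

H = 4.0274, df = 3, p = 0.258525, fail to reject H0.


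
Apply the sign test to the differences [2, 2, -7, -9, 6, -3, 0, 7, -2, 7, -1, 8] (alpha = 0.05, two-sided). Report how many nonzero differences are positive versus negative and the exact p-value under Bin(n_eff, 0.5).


Step 1: Discard zero differences. Original n = 12; n_eff = number of nonzero differences = 11.
Nonzero differences (with sign): +2, +2, -7, -9, +6, -3, +7, -2, +7, -1, +8
Step 2: Count signs: positive = 6, negative = 5.
Step 3: Under H0: P(positive) = 0.5, so the number of positives S ~ Bin(11, 0.5).
Step 4: Two-sided exact p-value = sum of Bin(11,0.5) probabilities at or below the observed probability = 1.000000.
Step 5: alpha = 0.05. fail to reject H0.

n_eff = 11, pos = 6, neg = 5, p = 1.000000, fail to reject H0.


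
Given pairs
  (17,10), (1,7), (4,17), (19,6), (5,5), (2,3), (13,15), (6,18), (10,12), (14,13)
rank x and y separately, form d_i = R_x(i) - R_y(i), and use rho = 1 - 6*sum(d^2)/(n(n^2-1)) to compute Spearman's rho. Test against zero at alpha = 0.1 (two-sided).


Step 1: Rank x and y separately (midranks; no ties here).
rank(x): 17->9, 1->1, 4->3, 19->10, 5->4, 2->2, 13->7, 6->5, 10->6, 14->8
rank(y): 10->5, 7->4, 17->9, 6->3, 5->2, 3->1, 15->8, 18->10, 12->6, 13->7
Step 2: d_i = R_x(i) - R_y(i); compute d_i^2.
  (9-5)^2=16, (1-4)^2=9, (3-9)^2=36, (10-3)^2=49, (4-2)^2=4, (2-1)^2=1, (7-8)^2=1, (5-10)^2=25, (6-6)^2=0, (8-7)^2=1
sum(d^2) = 142.
Step 3: rho = 1 - 6*142 / (10*(10^2 - 1)) = 1 - 852/990 = 0.139394.
Step 4: Under H0, t = rho * sqrt((n-2)/(1-rho^2)) = 0.3982 ~ t(8).
Step 5: Two-sided p-value from the t-distribution with 8 df = 0.700932.
Step 6: alpha = 0.1. fail to reject H0.

rho = 0.1394, p = 0.700932, fail to reject H0 at alpha = 0.1.


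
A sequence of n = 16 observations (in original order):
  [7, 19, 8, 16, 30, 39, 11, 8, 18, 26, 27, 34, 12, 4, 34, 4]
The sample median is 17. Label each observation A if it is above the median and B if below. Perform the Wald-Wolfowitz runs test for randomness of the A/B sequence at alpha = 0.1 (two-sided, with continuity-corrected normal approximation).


Step 1: Compute median = 17; label A = above, B = below.
Labels in order: BABBAABBAAAABBAB  (n_A = 8, n_B = 8)
Step 2: Count runs R = 9.
Step 3: Under H0 (random ordering), E[R] = 2*n_A*n_B/(n_A+n_B) + 1 = 2*8*8/16 + 1 = 9.0000.
        Var[R] = 2*n_A*n_B*(2*n_A*n_B - n_A - n_B) / ((n_A+n_B)^2 * (n_A+n_B-1)) = 14336/3840 = 3.7333.
        SD[R] = 1.9322.
Step 4: R = E[R], so z = 0 with no continuity correction.
Step 5: Two-sided p-value via normal approximation = 2*(1 - Phi(|z|)) = 1.000000.
Step 6: alpha = 0.1. fail to reject H0.

R = 9, z = 0.0000, p = 1.000000, fail to reject H0.


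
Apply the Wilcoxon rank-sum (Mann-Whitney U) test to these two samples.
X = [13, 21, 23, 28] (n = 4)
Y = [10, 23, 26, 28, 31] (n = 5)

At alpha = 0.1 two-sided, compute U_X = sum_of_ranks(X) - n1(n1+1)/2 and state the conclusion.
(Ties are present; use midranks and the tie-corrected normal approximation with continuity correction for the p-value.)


Step 1: Combine and sort all 9 observations; assign midranks.
sorted (value, group): (10,Y), (13,X), (21,X), (23,X), (23,Y), (26,Y), (28,X), (28,Y), (31,Y)
ranks: 10->1, 13->2, 21->3, 23->4.5, 23->4.5, 26->6, 28->7.5, 28->7.5, 31->9
Step 2: Rank sum for X: R1 = 2 + 3 + 4.5 + 7.5 = 17.
Step 3: U_X = R1 - n1(n1+1)/2 = 17 - 4*5/2 = 17 - 10 = 7.
       U_Y = n1*n2 - U_X = 20 - 7 = 13.
Step 4: Ties are present, so use the tie-corrected normal approximation (with continuity correction) for the p-value.
Step 5: p-value = 0.536878; compare to alpha = 0.1. fail to reject H0.

U_X = 7, p = 0.536878, fail to reject H0 at alpha = 0.1.


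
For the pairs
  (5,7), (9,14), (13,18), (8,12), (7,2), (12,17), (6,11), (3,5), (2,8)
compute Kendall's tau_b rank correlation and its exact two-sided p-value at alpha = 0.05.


Step 1: Enumerate the 36 unordered pairs (i,j) with i<j and classify each by sign(x_j-x_i) * sign(y_j-y_i).
  (1,2):dx=+4,dy=+7->C; (1,3):dx=+8,dy=+11->C; (1,4):dx=+3,dy=+5->C; (1,5):dx=+2,dy=-5->D
  (1,6):dx=+7,dy=+10->C; (1,7):dx=+1,dy=+4->C; (1,8):dx=-2,dy=-2->C; (1,9):dx=-3,dy=+1->D
  (2,3):dx=+4,dy=+4->C; (2,4):dx=-1,dy=-2->C; (2,5):dx=-2,dy=-12->C; (2,6):dx=+3,dy=+3->C
  (2,7):dx=-3,dy=-3->C; (2,8):dx=-6,dy=-9->C; (2,9):dx=-7,dy=-6->C; (3,4):dx=-5,dy=-6->C
  (3,5):dx=-6,dy=-16->C; (3,6):dx=-1,dy=-1->C; (3,7):dx=-7,dy=-7->C; (3,8):dx=-10,dy=-13->C
  (3,9):dx=-11,dy=-10->C; (4,5):dx=-1,dy=-10->C; (4,6):dx=+4,dy=+5->C; (4,7):dx=-2,dy=-1->C
  (4,8):dx=-5,dy=-7->C; (4,9):dx=-6,dy=-4->C; (5,6):dx=+5,dy=+15->C; (5,7):dx=-1,dy=+9->D
  (5,8):dx=-4,dy=+3->D; (5,9):dx=-5,dy=+6->D; (6,7):dx=-6,dy=-6->C; (6,8):dx=-9,dy=-12->C
  (6,9):dx=-10,dy=-9->C; (7,8):dx=-3,dy=-6->C; (7,9):dx=-4,dy=-3->C; (8,9):dx=-1,dy=+3->D
Step 2: C = 30, D = 6, total pairs = 36.
Step 3: tau = (C - D)/(n(n-1)/2) = (30 - 6)/36 = 0.666667.
Step 4: Exact two-sided p-value (enumerate n! = 362880 permutations of y under H0): p = 0.012665.
Step 5: alpha = 0.05. reject H0.

tau_b = 0.6667 (C=30, D=6), p = 0.012665, reject H0.


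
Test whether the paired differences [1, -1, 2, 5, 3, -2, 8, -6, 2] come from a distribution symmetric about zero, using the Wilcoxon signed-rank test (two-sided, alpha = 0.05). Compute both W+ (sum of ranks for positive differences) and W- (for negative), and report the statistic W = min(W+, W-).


Step 1: Drop any zero differences (none here) and take |d_i|.
|d| = [1, 1, 2, 5, 3, 2, 8, 6, 2]
Step 2: Midrank |d_i| (ties get averaged ranks).
ranks: |1|->1.5, |1|->1.5, |2|->4, |5|->7, |3|->6, |2|->4, |8|->9, |6|->8, |2|->4
Step 3: Attach original signs; sum ranks with positive sign and with negative sign.
W+ = 1.5 + 4 + 7 + 6 + 9 + 4 = 31.5
W- = 1.5 + 4 + 8 = 13.5
(Check: W+ + W- = 45 should equal n(n+1)/2 = 45.)
Step 4: Test statistic W = min(W+, W-) = 13.5.
Step 5: Ties in |d|, so use the tie-corrected normal approximation.
        E[W] = n(n+1)/4 = 9*10/4 = 22.5.
        Tie groups: |d|=1 (t=2), |d|=2 (t=3); sum(t^3 - t) = 30.
        Var[W] = n(n+1)(2n+1)/24 - sum(t^3-t)/48 = 1710/24 - 30/48 = 70.625.
        z = (W - E[W]) / sqrt(Var[W]) = (13.5 - 22.5) / 8.4039 = -1.0709.
        Two-sided p = 2*Phi(z) = 0.284198.
Step 6: alpha = 0.05. fail to reject H0.

W+ = 31.5, W- = 13.5, W = min = 13.5, p = 0.284198, fail to reject H0.


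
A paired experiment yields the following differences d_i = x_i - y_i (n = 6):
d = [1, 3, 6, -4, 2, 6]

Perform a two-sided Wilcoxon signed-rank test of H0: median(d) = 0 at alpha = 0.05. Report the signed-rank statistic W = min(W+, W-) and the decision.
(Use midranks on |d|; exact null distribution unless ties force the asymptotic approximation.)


Step 1: Drop any zero differences (none here) and take |d_i|.
|d| = [1, 3, 6, 4, 2, 6]
Step 2: Midrank |d_i| (ties get averaged ranks).
ranks: |1|->1, |3|->3, |6|->5.5, |4|->4, |2|->2, |6|->5.5
Step 3: Attach original signs; sum ranks with positive sign and with negative sign.
W+ = 1 + 3 + 5.5 + 2 + 5.5 = 17
W- = 4 = 4
(Check: W+ + W- = 21 should equal n(n+1)/2 = 21.)
Step 4: Test statistic W = min(W+, W-) = 4.
Step 5: Ties in |d|, so use the tie-corrected normal approximation.
        E[W] = n(n+1)/4 = 6*7/4 = 10.5.
        Tie groups: |d|=6 (t=2); sum(t^3 - t) = 6.
        Var[W] = n(n+1)(2n+1)/24 - sum(t^3-t)/48 = 546/24 - 6/48 = 22.625.
        z = (W - E[W]) / sqrt(Var[W]) = (4 - 10.5) / 4.7566 = -1.3665.
        Two-sided p = 2*Phi(z) = 0.171773.
Step 6: alpha = 0.05. fail to reject H0.

W+ = 17, W- = 4, W = min = 4, p = 0.171773, fail to reject H0.


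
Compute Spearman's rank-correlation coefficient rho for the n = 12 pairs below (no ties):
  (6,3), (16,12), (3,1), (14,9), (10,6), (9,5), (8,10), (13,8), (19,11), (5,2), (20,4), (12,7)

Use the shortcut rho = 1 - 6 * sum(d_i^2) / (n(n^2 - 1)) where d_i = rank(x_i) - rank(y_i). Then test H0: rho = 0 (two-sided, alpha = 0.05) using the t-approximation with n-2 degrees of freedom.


Step 1: Rank x and y separately (midranks; no ties here).
rank(x): 6->3, 16->10, 3->1, 14->9, 10->6, 9->5, 8->4, 13->8, 19->11, 5->2, 20->12, 12->7
rank(y): 3->3, 12->12, 1->1, 9->9, 6->6, 5->5, 10->10, 8->8, 11->11, 2->2, 4->4, 7->7
Step 2: d_i = R_x(i) - R_y(i); compute d_i^2.
  (3-3)^2=0, (10-12)^2=4, (1-1)^2=0, (9-9)^2=0, (6-6)^2=0, (5-5)^2=0, (4-10)^2=36, (8-8)^2=0, (11-11)^2=0, (2-2)^2=0, (12-4)^2=64, (7-7)^2=0
sum(d^2) = 104.
Step 3: rho = 1 - 6*104 / (12*(12^2 - 1)) = 1 - 624/1716 = 0.636364.
Step 4: Under H0, t = rho * sqrt((n-2)/(1-rho^2)) = 2.6087 ~ t(10).
Step 5: Two-sided p-value from the t-distribution with 10 df = 0.026097.
Step 6: alpha = 0.05. reject H0.

rho = 0.6364, p = 0.026097, reject H0 at alpha = 0.05.


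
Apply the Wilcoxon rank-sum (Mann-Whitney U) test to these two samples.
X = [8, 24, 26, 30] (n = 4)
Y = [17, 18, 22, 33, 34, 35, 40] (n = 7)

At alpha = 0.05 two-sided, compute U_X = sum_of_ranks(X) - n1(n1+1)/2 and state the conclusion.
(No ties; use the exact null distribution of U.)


Step 1: Combine and sort all 11 observations; assign midranks.
sorted (value, group): (8,X), (17,Y), (18,Y), (22,Y), (24,X), (26,X), (30,X), (33,Y), (34,Y), (35,Y), (40,Y)
ranks: 8->1, 17->2, 18->3, 22->4, 24->5, 26->6, 30->7, 33->8, 34->9, 35->10, 40->11
Step 2: Rank sum for X: R1 = 1 + 5 + 6 + 7 = 19.
Step 3: U_X = R1 - n1(n1+1)/2 = 19 - 4*5/2 = 19 - 10 = 9.
       U_Y = n1*n2 - U_X = 28 - 9 = 19.
Step 4: No ties, so the exact null distribution of U (based on enumerating the C(11,4) = 330 equally likely rank assignments) gives the two-sided p-value.
Step 5: p-value = 0.412121; compare to alpha = 0.05. fail to reject H0.

U_X = 9, p = 0.412121, fail to reject H0 at alpha = 0.05.


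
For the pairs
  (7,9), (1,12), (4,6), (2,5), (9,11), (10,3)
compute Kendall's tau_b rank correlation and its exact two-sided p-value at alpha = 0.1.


Step 1: Enumerate the 15 unordered pairs (i,j) with i<j and classify each by sign(x_j-x_i) * sign(y_j-y_i).
  (1,2):dx=-6,dy=+3->D; (1,3):dx=-3,dy=-3->C; (1,4):dx=-5,dy=-4->C; (1,5):dx=+2,dy=+2->C
  (1,6):dx=+3,dy=-6->D; (2,3):dx=+3,dy=-6->D; (2,4):dx=+1,dy=-7->D; (2,5):dx=+8,dy=-1->D
  (2,6):dx=+9,dy=-9->D; (3,4):dx=-2,dy=-1->C; (3,5):dx=+5,dy=+5->C; (3,6):dx=+6,dy=-3->D
  (4,5):dx=+7,dy=+6->C; (4,6):dx=+8,dy=-2->D; (5,6):dx=+1,dy=-8->D
Step 2: C = 6, D = 9, total pairs = 15.
Step 3: tau = (C - D)/(n(n-1)/2) = (6 - 9)/15 = -0.200000.
Step 4: Exact two-sided p-value (enumerate n! = 720 permutations of y under H0): p = 0.719444.
Step 5: alpha = 0.1. fail to reject H0.

tau_b = -0.2000 (C=6, D=9), p = 0.719444, fail to reject H0.


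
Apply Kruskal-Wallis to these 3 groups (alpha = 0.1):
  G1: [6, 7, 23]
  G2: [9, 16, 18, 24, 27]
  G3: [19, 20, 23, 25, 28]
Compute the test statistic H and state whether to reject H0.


Step 1: Combine all N = 13 observations and assign midranks.
sorted (value, group, rank): (6,G1,1), (7,G1,2), (9,G2,3), (16,G2,4), (18,G2,5), (19,G3,6), (20,G3,7), (23,G1,8.5), (23,G3,8.5), (24,G2,10), (25,G3,11), (27,G2,12), (28,G3,13)
Step 2: Sum ranks within each group.
R_1 = 11.5 (n_1 = 3)
R_2 = 34 (n_2 = 5)
R_3 = 45.5 (n_3 = 5)
Step 3: H = 12/(N(N+1)) * sum(R_i^2/n_i) - 3(N+1)
     = 12/(13*14) * (11.5^2/3 + 34^2/5 + 45.5^2/5) - 3*14
     = 0.065934 * 689.333 - 42
     = 3.450549.
Step 4: Ties present; correction factor C = 1 - 6/(13^3 - 13) = 0.997253. Corrected H = 3.450549 / 0.997253 = 3.460055.
Step 5: Under H0, H ~ chi^2(2); p-value = 0.177280.
Step 6: alpha = 0.1. fail to reject H0.

H = 3.4601, df = 2, p = 0.177280, fail to reject H0.


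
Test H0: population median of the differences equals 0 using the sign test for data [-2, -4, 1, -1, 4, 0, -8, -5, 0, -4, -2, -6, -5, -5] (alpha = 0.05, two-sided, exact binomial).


Step 1: Discard zero differences. Original n = 14; n_eff = number of nonzero differences = 12.
Nonzero differences (with sign): -2, -4, +1, -1, +4, -8, -5, -4, -2, -6, -5, -5
Step 2: Count signs: positive = 2, negative = 10.
Step 3: Under H0: P(positive) = 0.5, so the number of positives S ~ Bin(12, 0.5).
Step 4: Two-sided exact p-value = sum of Bin(12,0.5) probabilities at or below the observed probability = 0.038574.
Step 5: alpha = 0.05. reject H0.

n_eff = 12, pos = 2, neg = 10, p = 0.038574, reject H0.


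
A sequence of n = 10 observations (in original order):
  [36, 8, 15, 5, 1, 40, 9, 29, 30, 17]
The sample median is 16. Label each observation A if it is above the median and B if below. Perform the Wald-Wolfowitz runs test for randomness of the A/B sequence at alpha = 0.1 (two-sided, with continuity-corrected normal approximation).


Step 1: Compute median = 16; label A = above, B = below.
Labels in order: ABBBBABAAA  (n_A = 5, n_B = 5)
Step 2: Count runs R = 5.
Step 3: Under H0 (random ordering), E[R] = 2*n_A*n_B/(n_A+n_B) + 1 = 2*5*5/10 + 1 = 6.0000.
        Var[R] = 2*n_A*n_B*(2*n_A*n_B - n_A - n_B) / ((n_A+n_B)^2 * (n_A+n_B-1)) = 2000/900 = 2.2222.
        SD[R] = 1.4907.
Step 4: Continuity-corrected z = (R + 0.5 - E[R]) / SD[R] = (5 + 0.5 - 6.0000) / 1.4907 = -0.3354.
Step 5: Two-sided p-value via normal approximation = 2*(1 - Phi(|z|)) = 0.737316.
Step 6: alpha = 0.1. fail to reject H0.

R = 5, z = -0.3354, p = 0.737316, fail to reject H0.


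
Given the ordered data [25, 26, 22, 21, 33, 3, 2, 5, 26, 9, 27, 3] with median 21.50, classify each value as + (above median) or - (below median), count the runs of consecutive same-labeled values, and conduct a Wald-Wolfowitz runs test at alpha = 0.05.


Step 1: Compute median = 21.50; label A = above, B = below.
Labels in order: AAABABBBABAB  (n_A = 6, n_B = 6)
Step 2: Count runs R = 8.
Step 3: Under H0 (random ordering), E[R] = 2*n_A*n_B/(n_A+n_B) + 1 = 2*6*6/12 + 1 = 7.0000.
        Var[R] = 2*n_A*n_B*(2*n_A*n_B - n_A - n_B) / ((n_A+n_B)^2 * (n_A+n_B-1)) = 4320/1584 = 2.7273.
        SD[R] = 1.6514.
Step 4: Continuity-corrected z = (R - 0.5 - E[R]) / SD[R] = (8 - 0.5 - 7.0000) / 1.6514 = 0.3028.
Step 5: Two-sided p-value via normal approximation = 2*(1 - Phi(|z|)) = 0.762069.
Step 6: alpha = 0.05. fail to reject H0.

R = 8, z = 0.3028, p = 0.762069, fail to reject H0.


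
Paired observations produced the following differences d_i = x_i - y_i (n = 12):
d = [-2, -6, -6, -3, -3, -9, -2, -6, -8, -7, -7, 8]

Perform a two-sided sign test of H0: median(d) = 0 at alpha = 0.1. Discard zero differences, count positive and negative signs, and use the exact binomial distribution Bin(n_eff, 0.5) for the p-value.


Step 1: Discard zero differences. Original n = 12; n_eff = number of nonzero differences = 12.
Nonzero differences (with sign): -2, -6, -6, -3, -3, -9, -2, -6, -8, -7, -7, +8
Step 2: Count signs: positive = 1, negative = 11.
Step 3: Under H0: P(positive) = 0.5, so the number of positives S ~ Bin(12, 0.5).
Step 4: Two-sided exact p-value = sum of Bin(12,0.5) probabilities at or below the observed probability = 0.006348.
Step 5: alpha = 0.1. reject H0.

n_eff = 12, pos = 1, neg = 11, p = 0.006348, reject H0.


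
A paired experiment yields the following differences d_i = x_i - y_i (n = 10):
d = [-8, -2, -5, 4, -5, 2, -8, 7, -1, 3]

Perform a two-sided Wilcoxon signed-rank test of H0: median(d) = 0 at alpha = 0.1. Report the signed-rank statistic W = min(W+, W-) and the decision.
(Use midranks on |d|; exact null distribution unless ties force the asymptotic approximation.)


Step 1: Drop any zero differences (none here) and take |d_i|.
|d| = [8, 2, 5, 4, 5, 2, 8, 7, 1, 3]
Step 2: Midrank |d_i| (ties get averaged ranks).
ranks: |8|->9.5, |2|->2.5, |5|->6.5, |4|->5, |5|->6.5, |2|->2.5, |8|->9.5, |7|->8, |1|->1, |3|->4
Step 3: Attach original signs; sum ranks with positive sign and with negative sign.
W+ = 5 + 2.5 + 8 + 4 = 19.5
W- = 9.5 + 2.5 + 6.5 + 6.5 + 9.5 + 1 = 35.5
(Check: W+ + W- = 55 should equal n(n+1)/2 = 55.)
Step 4: Test statistic W = min(W+, W-) = 19.5.
Step 5: Ties in |d|, so use the tie-corrected normal approximation.
        E[W] = n(n+1)/4 = 10*11/4 = 27.5.
        Tie groups: |d|=2 (t=2), |d|=5 (t=2), |d|=8 (t=2); sum(t^3 - t) = 18.
        Var[W] = n(n+1)(2n+1)/24 - sum(t^3-t)/48 = 2310/24 - 18/48 = 95.875.
        z = (W - E[W]) / sqrt(Var[W]) = (19.5 - 27.5) / 9.7916 = -0.8170.
        Two-sided p = 2*Phi(z) = 0.413912.
Step 6: alpha = 0.1. fail to reject H0.

W+ = 19.5, W- = 35.5, W = min = 19.5, p = 0.413912, fail to reject H0.


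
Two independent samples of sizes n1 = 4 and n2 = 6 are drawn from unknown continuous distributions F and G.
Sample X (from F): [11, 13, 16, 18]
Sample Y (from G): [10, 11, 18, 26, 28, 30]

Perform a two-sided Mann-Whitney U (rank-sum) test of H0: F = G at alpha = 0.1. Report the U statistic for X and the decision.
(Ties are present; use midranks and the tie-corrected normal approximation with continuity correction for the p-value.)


Step 1: Combine and sort all 10 observations; assign midranks.
sorted (value, group): (10,Y), (11,X), (11,Y), (13,X), (16,X), (18,X), (18,Y), (26,Y), (28,Y), (30,Y)
ranks: 10->1, 11->2.5, 11->2.5, 13->4, 16->5, 18->6.5, 18->6.5, 26->8, 28->9, 30->10
Step 2: Rank sum for X: R1 = 2.5 + 4 + 5 + 6.5 = 18.
Step 3: U_X = R1 - n1(n1+1)/2 = 18 - 4*5/2 = 18 - 10 = 8.
       U_Y = n1*n2 - U_X = 24 - 8 = 16.
Step 4: Ties are present, so use the tie-corrected normal approximation (with continuity correction) for the p-value.
Step 5: p-value = 0.452793; compare to alpha = 0.1. fail to reject H0.

U_X = 8, p = 0.452793, fail to reject H0 at alpha = 0.1.


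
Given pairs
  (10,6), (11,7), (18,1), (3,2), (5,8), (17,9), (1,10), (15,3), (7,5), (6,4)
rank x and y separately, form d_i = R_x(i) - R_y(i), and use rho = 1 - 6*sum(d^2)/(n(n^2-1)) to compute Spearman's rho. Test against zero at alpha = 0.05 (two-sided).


Step 1: Rank x and y separately (midranks; no ties here).
rank(x): 10->6, 11->7, 18->10, 3->2, 5->3, 17->9, 1->1, 15->8, 7->5, 6->4
rank(y): 6->6, 7->7, 1->1, 2->2, 8->8, 9->9, 10->10, 3->3, 5->5, 4->4
Step 2: d_i = R_x(i) - R_y(i); compute d_i^2.
  (6-6)^2=0, (7-7)^2=0, (10-1)^2=81, (2-2)^2=0, (3-8)^2=25, (9-9)^2=0, (1-10)^2=81, (8-3)^2=25, (5-5)^2=0, (4-4)^2=0
sum(d^2) = 212.
Step 3: rho = 1 - 6*212 / (10*(10^2 - 1)) = 1 - 1272/990 = -0.284848.
Step 4: Under H0, t = rho * sqrt((n-2)/(1-rho^2)) = -0.8405 ~ t(8).
Step 5: Two-sided p-value from the t-distribution with 8 df = 0.425038.
Step 6: alpha = 0.05. fail to reject H0.

rho = -0.2848, p = 0.425038, fail to reject H0 at alpha = 0.05.


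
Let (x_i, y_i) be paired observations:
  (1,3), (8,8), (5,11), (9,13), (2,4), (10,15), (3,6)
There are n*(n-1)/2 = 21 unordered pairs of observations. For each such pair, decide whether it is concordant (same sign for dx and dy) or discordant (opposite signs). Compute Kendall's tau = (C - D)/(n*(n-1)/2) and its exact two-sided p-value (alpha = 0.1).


Step 1: Enumerate the 21 unordered pairs (i,j) with i<j and classify each by sign(x_j-x_i) * sign(y_j-y_i).
  (1,2):dx=+7,dy=+5->C; (1,3):dx=+4,dy=+8->C; (1,4):dx=+8,dy=+10->C; (1,5):dx=+1,dy=+1->C
  (1,6):dx=+9,dy=+12->C; (1,7):dx=+2,dy=+3->C; (2,3):dx=-3,dy=+3->D; (2,4):dx=+1,dy=+5->C
  (2,5):dx=-6,dy=-4->C; (2,6):dx=+2,dy=+7->C; (2,7):dx=-5,dy=-2->C; (3,4):dx=+4,dy=+2->C
  (3,5):dx=-3,dy=-7->C; (3,6):dx=+5,dy=+4->C; (3,7):dx=-2,dy=-5->C; (4,5):dx=-7,dy=-9->C
  (4,6):dx=+1,dy=+2->C; (4,7):dx=-6,dy=-7->C; (5,6):dx=+8,dy=+11->C; (5,7):dx=+1,dy=+2->C
  (6,7):dx=-7,dy=-9->C
Step 2: C = 20, D = 1, total pairs = 21.
Step 3: tau = (C - D)/(n(n-1)/2) = (20 - 1)/21 = 0.904762.
Step 4: Exact two-sided p-value (enumerate n! = 5040 permutations of y under H0): p = 0.002778.
Step 5: alpha = 0.1. reject H0.

tau_b = 0.9048 (C=20, D=1), p = 0.002778, reject H0.


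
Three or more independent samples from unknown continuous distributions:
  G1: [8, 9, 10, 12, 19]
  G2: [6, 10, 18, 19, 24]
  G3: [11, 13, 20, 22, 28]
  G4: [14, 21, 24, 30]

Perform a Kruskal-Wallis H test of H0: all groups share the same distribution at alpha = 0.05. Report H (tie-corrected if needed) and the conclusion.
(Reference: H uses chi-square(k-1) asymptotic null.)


Step 1: Combine all N = 19 observations and assign midranks.
sorted (value, group, rank): (6,G2,1), (8,G1,2), (9,G1,3), (10,G1,4.5), (10,G2,4.5), (11,G3,6), (12,G1,7), (13,G3,8), (14,G4,9), (18,G2,10), (19,G1,11.5), (19,G2,11.5), (20,G3,13), (21,G4,14), (22,G3,15), (24,G2,16.5), (24,G4,16.5), (28,G3,18), (30,G4,19)
Step 2: Sum ranks within each group.
R_1 = 28 (n_1 = 5)
R_2 = 43.5 (n_2 = 5)
R_3 = 60 (n_3 = 5)
R_4 = 58.5 (n_4 = 4)
Step 3: H = 12/(N(N+1)) * sum(R_i^2/n_i) - 3(N+1)
     = 12/(19*20) * (28^2/5 + 43.5^2/5 + 60^2/5 + 58.5^2/4) - 3*20
     = 0.031579 * 2110.81 - 60
     = 6.657237.
Step 4: Ties present; correction factor C = 1 - 18/(19^3 - 19) = 0.997368. Corrected H = 6.657237 / 0.997368 = 6.674802.
Step 5: Under H0, H ~ chi^2(3); p-value = 0.083018.
Step 6: alpha = 0.05. fail to reject H0.

H = 6.6748, df = 3, p = 0.083018, fail to reject H0.


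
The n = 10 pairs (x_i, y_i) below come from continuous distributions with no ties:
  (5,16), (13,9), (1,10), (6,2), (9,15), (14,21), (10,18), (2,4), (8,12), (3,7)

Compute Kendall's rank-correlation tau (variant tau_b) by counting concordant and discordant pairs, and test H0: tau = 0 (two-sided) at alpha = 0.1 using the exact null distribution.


Step 1: Enumerate the 45 unordered pairs (i,j) with i<j and classify each by sign(x_j-x_i) * sign(y_j-y_i).
  (1,2):dx=+8,dy=-7->D; (1,3):dx=-4,dy=-6->C; (1,4):dx=+1,dy=-14->D; (1,5):dx=+4,dy=-1->D
  (1,6):dx=+9,dy=+5->C; (1,7):dx=+5,dy=+2->C; (1,8):dx=-3,dy=-12->C; (1,9):dx=+3,dy=-4->D
  (1,10):dx=-2,dy=-9->C; (2,3):dx=-12,dy=+1->D; (2,4):dx=-7,dy=-7->C; (2,5):dx=-4,dy=+6->D
  (2,6):dx=+1,dy=+12->C; (2,7):dx=-3,dy=+9->D; (2,8):dx=-11,dy=-5->C; (2,9):dx=-5,dy=+3->D
  (2,10):dx=-10,dy=-2->C; (3,4):dx=+5,dy=-8->D; (3,5):dx=+8,dy=+5->C; (3,6):dx=+13,dy=+11->C
  (3,7):dx=+9,dy=+8->C; (3,8):dx=+1,dy=-6->D; (3,9):dx=+7,dy=+2->C; (3,10):dx=+2,dy=-3->D
  (4,5):dx=+3,dy=+13->C; (4,6):dx=+8,dy=+19->C; (4,7):dx=+4,dy=+16->C; (4,8):dx=-4,dy=+2->D
  (4,9):dx=+2,dy=+10->C; (4,10):dx=-3,dy=+5->D; (5,6):dx=+5,dy=+6->C; (5,7):dx=+1,dy=+3->C
  (5,8):dx=-7,dy=-11->C; (5,9):dx=-1,dy=-3->C; (5,10):dx=-6,dy=-8->C; (6,7):dx=-4,dy=-3->C
  (6,8):dx=-12,dy=-17->C; (6,9):dx=-6,dy=-9->C; (6,10):dx=-11,dy=-14->C; (7,8):dx=-8,dy=-14->C
  (7,9):dx=-2,dy=-6->C; (7,10):dx=-7,dy=-11->C; (8,9):dx=+6,dy=+8->C; (8,10):dx=+1,dy=+3->C
  (9,10):dx=-5,dy=-5->C
Step 2: C = 32, D = 13, total pairs = 45.
Step 3: tau = (C - D)/(n(n-1)/2) = (32 - 13)/45 = 0.422222.
Step 4: Exact two-sided p-value (enumerate n! = 3628800 permutations of y under H0): p = 0.108313.
Step 5: alpha = 0.1. fail to reject H0.

tau_b = 0.4222 (C=32, D=13), p = 0.108313, fail to reject H0.
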